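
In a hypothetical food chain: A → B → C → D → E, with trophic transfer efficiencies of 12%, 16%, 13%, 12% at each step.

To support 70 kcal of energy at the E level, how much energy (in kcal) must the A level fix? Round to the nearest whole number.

Cumulative transfer efficiency: 0.12 × 0.16 × 0.13 × 0.12 = 0.00029952
A energy = 70 / 0.00029952 = 233707 kcal

233707 kcal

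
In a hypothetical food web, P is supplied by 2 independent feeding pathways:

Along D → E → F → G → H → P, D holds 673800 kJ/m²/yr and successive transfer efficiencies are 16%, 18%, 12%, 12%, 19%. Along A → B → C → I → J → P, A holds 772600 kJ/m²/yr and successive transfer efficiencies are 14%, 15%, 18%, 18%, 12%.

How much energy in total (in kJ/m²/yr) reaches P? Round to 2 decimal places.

Via D: 673800 × 0.16 × 0.18 × 0.12 × 0.12 × 0.19 = 53.09328384 kJ/m²/yr
Via A: 772600 × 0.14 × 0.15 × 0.18 × 0.18 × 0.12 = 63.0812448 kJ/m²/yr
Total at P: 53.09328384 + 63.0812448 = 116.17452864 kJ/m²/yr

116.17 kJ/m²/yr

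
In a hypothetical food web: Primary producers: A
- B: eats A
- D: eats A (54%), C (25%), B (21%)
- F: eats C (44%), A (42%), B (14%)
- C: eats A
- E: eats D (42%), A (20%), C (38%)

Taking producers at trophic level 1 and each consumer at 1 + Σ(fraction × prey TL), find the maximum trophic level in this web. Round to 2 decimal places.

2.99

B: 1 + 1 = 2
C: 1 + 1 = 2
D: 1 + (0.54×1 + 0.25×2 + 0.21×2) = 2.46
E: 1 + (0.42×2.46 + 0.2×1 + 0.38×2) = 2.9932
F: 1 + (0.44×2 + 0.42×1 + 0.14×2) = 2.58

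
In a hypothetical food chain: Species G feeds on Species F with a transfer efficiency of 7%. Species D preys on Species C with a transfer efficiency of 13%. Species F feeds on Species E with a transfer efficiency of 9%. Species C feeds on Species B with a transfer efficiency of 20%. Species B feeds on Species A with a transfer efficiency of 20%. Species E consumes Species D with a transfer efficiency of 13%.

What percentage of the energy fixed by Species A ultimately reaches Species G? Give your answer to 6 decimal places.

0.000426%

Product of link efficiencies: 0.2 × 0.2 × 0.13 × 0.13 × 0.09 × 0.07 = 0.0000042588
As a percentage: 0.0000042588 × 100 = 0.000426%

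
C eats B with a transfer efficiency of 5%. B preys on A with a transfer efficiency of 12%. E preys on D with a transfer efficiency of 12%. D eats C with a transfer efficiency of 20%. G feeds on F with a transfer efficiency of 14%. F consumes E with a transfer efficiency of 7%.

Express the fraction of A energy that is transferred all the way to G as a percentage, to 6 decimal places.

Product of link efficiencies: 0.12 × 0.05 × 0.2 × 0.12 × 0.07 × 0.14 = 0.0000014112
As a percentage: 0.0000014112 × 100 = 0.000141%

0.000141%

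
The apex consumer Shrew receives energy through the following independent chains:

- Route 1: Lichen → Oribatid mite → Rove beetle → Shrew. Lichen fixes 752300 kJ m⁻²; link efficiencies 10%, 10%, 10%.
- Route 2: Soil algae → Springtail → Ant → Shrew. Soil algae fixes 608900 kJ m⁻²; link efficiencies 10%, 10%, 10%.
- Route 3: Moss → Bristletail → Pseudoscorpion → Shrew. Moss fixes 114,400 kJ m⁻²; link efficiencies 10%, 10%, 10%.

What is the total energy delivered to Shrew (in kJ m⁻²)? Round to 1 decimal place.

Route 1: 752300 × 0.1 × 0.1 × 0.1 = 752.3 kJ m⁻²
Route 2: 608900 × 0.1 × 0.1 × 0.1 = 608.9 kJ m⁻²
Route 3: 114400 × 0.1 × 0.1 × 0.1 = 114.4 kJ m⁻²
Total at Shrew: 752.3 + 608.9 + 114.4 = 1475.6 kJ m⁻²

1475.6 kJ m⁻²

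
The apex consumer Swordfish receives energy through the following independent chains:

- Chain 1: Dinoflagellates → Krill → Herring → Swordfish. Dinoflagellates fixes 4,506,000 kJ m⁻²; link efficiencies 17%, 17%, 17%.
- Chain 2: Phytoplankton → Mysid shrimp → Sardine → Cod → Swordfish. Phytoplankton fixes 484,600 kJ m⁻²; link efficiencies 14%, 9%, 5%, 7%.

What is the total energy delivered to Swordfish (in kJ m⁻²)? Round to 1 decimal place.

22159.3 kJ m⁻²

Chain 1: 4506000 × 0.17 × 0.17 × 0.17 = 22137.978 kJ m⁻²
Chain 2: 484600 × 0.14 × 0.09 × 0.05 × 0.07 = 21.37086 kJ m⁻²
Total at Swordfish: 22137.978 + 21.37086 = 22159.34886 kJ m⁻²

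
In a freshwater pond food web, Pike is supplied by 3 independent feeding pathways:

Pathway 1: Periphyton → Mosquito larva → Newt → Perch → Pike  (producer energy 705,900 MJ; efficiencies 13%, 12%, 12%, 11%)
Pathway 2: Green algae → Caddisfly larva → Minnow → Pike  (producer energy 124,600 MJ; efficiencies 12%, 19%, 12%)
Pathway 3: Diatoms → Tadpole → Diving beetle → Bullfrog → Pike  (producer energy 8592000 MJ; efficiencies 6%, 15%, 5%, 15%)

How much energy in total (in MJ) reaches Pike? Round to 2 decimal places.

Pathway 1: 705900 × 0.13 × 0.12 × 0.12 × 0.11 = 145.358928 MJ
Pathway 2: 124600 × 0.12 × 0.19 × 0.12 = 340.9056 MJ
Pathway 3: 8592000 × 0.06 × 0.15 × 0.05 × 0.15 = 579.96 MJ
Total at Pike: 145.358928 + 340.9056 + 579.96 = 1066.224528 MJ

1066.22 MJ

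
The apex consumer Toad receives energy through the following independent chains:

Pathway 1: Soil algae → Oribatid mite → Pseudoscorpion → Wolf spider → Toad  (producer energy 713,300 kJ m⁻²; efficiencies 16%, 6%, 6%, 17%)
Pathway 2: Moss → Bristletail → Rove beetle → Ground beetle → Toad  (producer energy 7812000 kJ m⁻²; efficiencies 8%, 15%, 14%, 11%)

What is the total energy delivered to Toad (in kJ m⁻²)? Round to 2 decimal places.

Pathway 1: 713300 × 0.16 × 0.06 × 0.06 × 0.17 = 69.846336 kJ m⁻²
Pathway 2: 7812000 × 0.08 × 0.15 × 0.14 × 0.11 = 1443.6576 kJ m⁻²
Total at Toad: 69.846336 + 1443.6576 = 1513.503936 kJ m⁻²

1513.50 kJ m⁻²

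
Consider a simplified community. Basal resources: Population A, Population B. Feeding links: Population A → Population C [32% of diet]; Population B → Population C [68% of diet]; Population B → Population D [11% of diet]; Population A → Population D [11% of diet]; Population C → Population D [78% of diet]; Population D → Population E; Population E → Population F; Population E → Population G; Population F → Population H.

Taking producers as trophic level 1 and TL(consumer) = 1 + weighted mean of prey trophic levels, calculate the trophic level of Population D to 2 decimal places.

Population C: 1 + (0.32×1 + 0.68×1) = 2
Population D: 1 + (0.11×1 + 0.11×1 + 0.78×2) = 2.78
Population E: 1 + 2.78 = 3.78
Population F: 1 + 3.78 = 4.78
Population G: 1 + 3.78 = 4.78
Population H: 1 + 4.78 = 5.78

2.78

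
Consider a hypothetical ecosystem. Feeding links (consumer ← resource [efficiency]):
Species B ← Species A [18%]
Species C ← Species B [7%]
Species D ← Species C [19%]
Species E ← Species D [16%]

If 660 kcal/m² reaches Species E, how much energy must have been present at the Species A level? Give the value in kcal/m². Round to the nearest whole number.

Cumulative transfer efficiency: 0.18 × 0.07 × 0.19 × 0.16 = 0.00038304
Species A energy = 660 / 0.00038304 = 1723058 kcal/m²

1723058 kcal/m²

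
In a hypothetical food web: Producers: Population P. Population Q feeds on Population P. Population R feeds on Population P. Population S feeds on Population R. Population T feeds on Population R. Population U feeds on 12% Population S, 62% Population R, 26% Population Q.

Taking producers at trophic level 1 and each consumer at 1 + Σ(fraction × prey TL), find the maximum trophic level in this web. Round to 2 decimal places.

Population Q: 1 + 1 = 2
Population R: 1 + 1 = 2
Population S: 1 + 2 = 3
Population T: 1 + 2 = 3
Population U: 1 + (0.12×3 + 0.62×2 + 0.26×2) = 3.12

3.12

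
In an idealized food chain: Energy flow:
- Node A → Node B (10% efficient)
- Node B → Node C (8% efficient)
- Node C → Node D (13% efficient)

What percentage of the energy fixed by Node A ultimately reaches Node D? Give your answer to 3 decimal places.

Product of link efficiencies: 0.1 × 0.08 × 0.13 = 0.00104
As a percentage: 0.00104 × 100 = 0.104%

0.104%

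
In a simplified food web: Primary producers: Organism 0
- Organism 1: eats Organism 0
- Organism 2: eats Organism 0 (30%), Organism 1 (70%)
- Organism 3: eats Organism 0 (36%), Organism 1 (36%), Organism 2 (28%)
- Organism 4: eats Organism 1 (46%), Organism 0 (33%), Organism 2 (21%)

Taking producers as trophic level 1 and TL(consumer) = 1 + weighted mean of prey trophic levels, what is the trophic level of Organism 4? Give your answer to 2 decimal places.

Organism 1: 1 + 1 = 2
Organism 2: 1 + (0.3×1 + 0.7×2) = 2.7
Organism 3: 1 + (0.36×1 + 0.36×2 + 0.28×2.7) = 2.836
Organism 4: 1 + (0.46×2 + 0.33×1 + 0.21×2.7) = 2.817

2.82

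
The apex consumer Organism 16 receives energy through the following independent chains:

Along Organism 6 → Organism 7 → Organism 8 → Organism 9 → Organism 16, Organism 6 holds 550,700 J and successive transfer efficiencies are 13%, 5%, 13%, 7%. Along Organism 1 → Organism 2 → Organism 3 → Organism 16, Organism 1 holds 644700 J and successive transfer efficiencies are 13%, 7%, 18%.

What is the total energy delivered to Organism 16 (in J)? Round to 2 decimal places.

1088.59 J

Via Organism 6: 550700 × 0.13 × 0.05 × 0.13 × 0.07 = 32.573905 J
Via Organism 1: 644700 × 0.13 × 0.07 × 0.18 = 1056.0186 J
Total at Organism 16: 32.573905 + 1056.0186 = 1088.592505 J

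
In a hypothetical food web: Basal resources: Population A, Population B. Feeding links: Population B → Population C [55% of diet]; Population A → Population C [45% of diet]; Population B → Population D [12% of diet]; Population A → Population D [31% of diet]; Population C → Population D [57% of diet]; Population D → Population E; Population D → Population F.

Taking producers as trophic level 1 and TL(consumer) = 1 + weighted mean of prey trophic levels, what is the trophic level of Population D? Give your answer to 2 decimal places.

2.57

Population C: 1 + (0.55×1 + 0.45×1) = 2
Population D: 1 + (0.12×1 + 0.31×1 + 0.57×2) = 2.57
Population E: 1 + 2.57 = 3.57
Population F: 1 + 2.57 = 3.57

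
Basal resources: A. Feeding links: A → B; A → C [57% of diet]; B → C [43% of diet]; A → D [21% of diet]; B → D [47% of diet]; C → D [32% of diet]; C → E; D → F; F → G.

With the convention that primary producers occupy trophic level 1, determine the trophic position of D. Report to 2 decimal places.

2.93

B: 1 + 1 = 2
C: 1 + (0.57×1 + 0.43×2) = 2.43
D: 1 + (0.21×1 + 0.47×2 + 0.32×2.43) = 2.9276
E: 1 + 2.43 = 3.43
F: 1 + 2.9276 = 3.9276
G: 1 + 3.9276 = 4.9276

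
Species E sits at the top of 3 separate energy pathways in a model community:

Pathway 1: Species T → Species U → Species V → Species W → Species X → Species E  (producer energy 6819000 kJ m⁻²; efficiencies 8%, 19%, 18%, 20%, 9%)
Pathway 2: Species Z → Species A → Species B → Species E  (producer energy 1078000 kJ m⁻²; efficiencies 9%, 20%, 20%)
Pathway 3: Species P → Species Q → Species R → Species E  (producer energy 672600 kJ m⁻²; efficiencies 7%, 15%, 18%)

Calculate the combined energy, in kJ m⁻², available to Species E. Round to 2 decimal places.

5487.84 kJ m⁻²

Pathway 1: 6819000 × 0.08 × 0.19 × 0.18 × 0.2 × 0.09 = 335.822112 kJ m⁻²
Pathway 2: 1078000 × 0.09 × 0.2 × 0.2 = 3880.8 kJ m⁻²
Pathway 3: 672600 × 0.07 × 0.15 × 0.18 = 1271.214 kJ m⁻²
Total at Species E: 335.822112 + 3880.8 + 1271.214 = 5487.836112 kJ m⁻²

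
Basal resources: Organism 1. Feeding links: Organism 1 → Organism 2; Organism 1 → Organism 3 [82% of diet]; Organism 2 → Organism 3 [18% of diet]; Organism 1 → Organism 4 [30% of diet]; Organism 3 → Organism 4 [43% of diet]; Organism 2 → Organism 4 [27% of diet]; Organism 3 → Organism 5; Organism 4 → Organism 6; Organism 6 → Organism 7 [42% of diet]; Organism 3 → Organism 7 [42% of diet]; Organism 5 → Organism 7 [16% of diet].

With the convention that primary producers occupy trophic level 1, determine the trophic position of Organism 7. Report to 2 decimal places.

Organism 2: 1 + 1 = 2
Organism 3: 1 + (0.82×1 + 0.18×2) = 2.18
Organism 4: 1 + (0.3×1 + 0.43×2.18 + 0.27×2) = 2.7774
Organism 5: 1 + 2.18 = 3.18
Organism 6: 1 + 2.7774 = 3.7774
Organism 7: 1 + (0.42×3.7774 + 0.42×2.18 + 0.16×3.18) = 4.010908

4.01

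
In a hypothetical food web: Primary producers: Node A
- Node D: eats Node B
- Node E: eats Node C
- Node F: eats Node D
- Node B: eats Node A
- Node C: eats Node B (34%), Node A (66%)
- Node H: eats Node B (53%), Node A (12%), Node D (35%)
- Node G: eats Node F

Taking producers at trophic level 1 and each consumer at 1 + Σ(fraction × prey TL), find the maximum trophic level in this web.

5

Node B: 1 + 1 = 2
Node C: 1 + (0.34×2 + 0.66×1) = 2.34
Node D: 1 + 2 = 3
Node E: 1 + 2.34 = 3.34
Node F: 1 + 3 = 4
Node G: 1 + 4 = 5
Node H: 1 + (0.53×2 + 0.12×1 + 0.35×3) = 3.23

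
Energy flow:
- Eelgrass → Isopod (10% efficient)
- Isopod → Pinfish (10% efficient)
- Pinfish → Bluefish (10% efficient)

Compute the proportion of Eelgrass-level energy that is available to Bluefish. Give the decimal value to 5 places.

0.00100

Product of link efficiencies: 0.1 × 0.1 × 0.1 = 0.001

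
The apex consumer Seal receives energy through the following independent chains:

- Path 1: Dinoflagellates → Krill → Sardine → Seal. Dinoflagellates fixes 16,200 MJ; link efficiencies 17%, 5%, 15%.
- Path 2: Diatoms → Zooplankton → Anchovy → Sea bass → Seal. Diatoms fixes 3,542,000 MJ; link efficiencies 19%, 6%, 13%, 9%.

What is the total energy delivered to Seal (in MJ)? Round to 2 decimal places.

493.09 MJ

Path 1: 16200 × 0.17 × 0.05 × 0.15 = 20.655 MJ
Path 2: 3542000 × 0.19 × 0.06 × 0.13 × 0.09 = 472.43196 MJ
Total at Seal: 20.655 + 472.43196 = 493.08696 MJ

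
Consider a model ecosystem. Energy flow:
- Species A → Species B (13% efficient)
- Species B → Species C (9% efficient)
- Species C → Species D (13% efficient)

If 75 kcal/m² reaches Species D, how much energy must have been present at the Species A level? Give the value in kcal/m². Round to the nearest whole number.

49310 kcal/m²

Cumulative transfer efficiency: 0.13 × 0.09 × 0.13 = 0.001521
Species A energy = 75 / 0.001521 = 49310 kcal/m²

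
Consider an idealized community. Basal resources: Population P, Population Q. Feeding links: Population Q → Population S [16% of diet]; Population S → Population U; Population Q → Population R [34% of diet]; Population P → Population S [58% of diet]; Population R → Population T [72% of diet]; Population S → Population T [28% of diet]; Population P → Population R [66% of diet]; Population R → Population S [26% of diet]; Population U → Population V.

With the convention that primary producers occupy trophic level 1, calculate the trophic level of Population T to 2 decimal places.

3.07

Population R: 1 + (0.66×1 + 0.34×1) = 2
Population S: 1 + (0.26×2 + 0.16×1 + 0.58×1) = 2.26
Population T: 1 + (0.28×2.26 + 0.72×2) = 3.0728
Population U: 1 + 2.26 = 3.26
Population V: 1 + 3.26 = 4.26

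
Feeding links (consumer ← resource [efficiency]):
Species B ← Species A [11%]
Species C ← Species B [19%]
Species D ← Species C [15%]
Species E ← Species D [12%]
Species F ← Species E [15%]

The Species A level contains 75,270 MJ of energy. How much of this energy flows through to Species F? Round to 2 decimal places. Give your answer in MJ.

Species B: 75270 × 0.11 = 8279.7 MJ
Species C: 8279.7 × 0.19 = 1573.143 MJ
Species D: 1573.143 × 0.15 = 235.97145 MJ
Species E: 235.97145 × 0.12 = 28.316574 MJ
Species F: 28.316574 × 0.15 = 4.2474861 MJ

4.25 MJ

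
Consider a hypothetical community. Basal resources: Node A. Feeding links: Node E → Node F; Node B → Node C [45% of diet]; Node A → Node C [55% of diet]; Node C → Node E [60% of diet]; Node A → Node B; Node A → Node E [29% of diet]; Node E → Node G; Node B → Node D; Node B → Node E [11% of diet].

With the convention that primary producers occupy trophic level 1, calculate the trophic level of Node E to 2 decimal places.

2.98

Node B: 1 + 1 = 2
Node C: 1 + (0.55×1 + 0.45×2) = 2.45
Node D: 1 + 2 = 3
Node E: 1 + (0.29×1 + 0.6×2.45 + 0.11×2) = 2.98
Node F: 1 + 2.98 = 3.98
Node G: 1 + 2.98 = 3.98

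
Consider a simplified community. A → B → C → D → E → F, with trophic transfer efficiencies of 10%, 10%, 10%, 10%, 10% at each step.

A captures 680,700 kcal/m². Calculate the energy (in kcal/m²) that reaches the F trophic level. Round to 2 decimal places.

6.81 kcal/m²

B: 680700 × 0.1 = 68070 kcal/m²
C: 68070 × 0.1 = 6807 kcal/m²
D: 6807 × 0.1 = 680.7 kcal/m²
E: 680.7 × 0.1 = 68.07 kcal/m²
F: 68.07 × 0.1 = 6.807 kcal/m²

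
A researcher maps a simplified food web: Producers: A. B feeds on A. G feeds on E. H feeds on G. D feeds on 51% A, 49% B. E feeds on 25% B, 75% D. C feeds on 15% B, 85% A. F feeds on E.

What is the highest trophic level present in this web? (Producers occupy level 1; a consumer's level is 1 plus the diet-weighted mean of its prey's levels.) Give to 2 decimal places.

B: 1 + 1 = 2
C: 1 + (0.15×2 + 0.85×1) = 2.15
D: 1 + (0.51×1 + 0.49×2) = 2.49
E: 1 + (0.25×2 + 0.75×2.49) = 3.3675
F: 1 + 3.3675 = 4.3675
G: 1 + 3.3675 = 4.3675
H: 1 + 4.3675 = 5.3675

5.37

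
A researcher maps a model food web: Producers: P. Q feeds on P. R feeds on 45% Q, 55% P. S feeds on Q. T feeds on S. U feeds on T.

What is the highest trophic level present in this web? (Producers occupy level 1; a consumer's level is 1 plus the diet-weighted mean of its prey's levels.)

Q: 1 + 1 = 2
R: 1 + (0.45×2 + 0.55×1) = 2.45
S: 1 + 2 = 3
T: 1 + 3 = 4
U: 1 + 4 = 5

5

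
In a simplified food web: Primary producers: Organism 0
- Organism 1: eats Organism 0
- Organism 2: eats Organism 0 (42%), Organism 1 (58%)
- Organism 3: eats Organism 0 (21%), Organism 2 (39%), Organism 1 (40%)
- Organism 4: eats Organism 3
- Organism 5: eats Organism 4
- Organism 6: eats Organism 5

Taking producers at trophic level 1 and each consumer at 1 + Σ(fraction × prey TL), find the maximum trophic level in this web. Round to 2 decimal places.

6.02

Organism 1: 1 + 1 = 2
Organism 2: 1 + (0.42×1 + 0.58×2) = 2.58
Organism 3: 1 + (0.21×1 + 0.39×2.58 + 0.4×2) = 3.0162
Organism 4: 1 + 3.0162 = 4.0162
Organism 5: 1 + 4.0162 = 5.0162
Organism 6: 1 + 5.0162 = 6.0162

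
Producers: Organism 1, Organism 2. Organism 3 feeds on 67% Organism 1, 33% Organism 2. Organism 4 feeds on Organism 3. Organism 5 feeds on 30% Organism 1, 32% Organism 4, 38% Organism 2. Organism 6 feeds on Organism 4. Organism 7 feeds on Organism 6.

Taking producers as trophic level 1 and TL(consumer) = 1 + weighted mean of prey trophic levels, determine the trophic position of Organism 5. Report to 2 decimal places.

Organism 3: 1 + (0.67×1 + 0.33×1) = 2
Organism 4: 1 + 2 = 3
Organism 5: 1 + (0.3×1 + 0.32×3 + 0.38×1) = 2.64
Organism 6: 1 + 3 = 4
Organism 7: 1 + 4 = 5

2.64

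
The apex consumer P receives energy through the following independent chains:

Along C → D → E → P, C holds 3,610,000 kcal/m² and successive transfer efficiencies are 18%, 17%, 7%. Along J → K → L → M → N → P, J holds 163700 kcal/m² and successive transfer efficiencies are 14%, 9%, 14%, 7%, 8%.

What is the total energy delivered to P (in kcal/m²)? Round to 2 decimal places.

7734.24 kcal/m²

Via C: 3610000 × 0.18 × 0.17 × 0.07 = 7732.62 kcal/m²
Via J: 163700 × 0.14 × 0.09 × 0.14 × 0.07 × 0.08 = 1.61709408 kcal/m²
Total at P: 7732.62 + 1.61709408 = 7734.23709408 kcal/m²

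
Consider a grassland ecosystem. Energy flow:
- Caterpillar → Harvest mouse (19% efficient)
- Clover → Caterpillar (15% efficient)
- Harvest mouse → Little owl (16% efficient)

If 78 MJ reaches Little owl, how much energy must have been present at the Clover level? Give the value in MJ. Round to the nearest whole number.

17105 MJ

Cumulative transfer efficiency: 0.15 × 0.19 × 0.16 = 0.00456
Clover energy = 78 / 0.00456 = 17105 MJ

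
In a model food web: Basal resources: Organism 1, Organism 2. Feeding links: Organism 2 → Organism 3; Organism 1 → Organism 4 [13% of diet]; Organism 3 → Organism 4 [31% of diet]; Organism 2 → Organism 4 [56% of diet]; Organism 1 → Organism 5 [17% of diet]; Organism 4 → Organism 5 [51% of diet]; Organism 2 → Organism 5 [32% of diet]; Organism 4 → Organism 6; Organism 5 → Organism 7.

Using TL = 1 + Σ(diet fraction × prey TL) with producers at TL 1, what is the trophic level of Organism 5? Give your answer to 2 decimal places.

2.67

Organism 3: 1 + 1 = 2
Organism 4: 1 + (0.13×1 + 0.31×2 + 0.56×1) = 2.31
Organism 5: 1 + (0.17×1 + 0.51×2.31 + 0.32×1) = 2.6681
Organism 6: 1 + 2.31 = 3.31
Organism 7: 1 + 2.6681 = 3.6681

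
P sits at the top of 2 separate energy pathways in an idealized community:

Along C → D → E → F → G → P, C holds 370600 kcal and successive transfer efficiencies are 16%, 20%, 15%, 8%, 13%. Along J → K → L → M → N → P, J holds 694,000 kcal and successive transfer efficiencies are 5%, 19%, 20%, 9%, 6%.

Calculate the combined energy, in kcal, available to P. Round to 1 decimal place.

25.6 kcal

Via C: 370600 × 0.16 × 0.2 × 0.15 × 0.08 × 0.13 = 18.500352 kcal
Via J: 694000 × 0.05 × 0.19 × 0.2 × 0.09 × 0.06 = 7.12044 kcal
Total at P: 18.500352 + 7.12044 = 25.620792 kcal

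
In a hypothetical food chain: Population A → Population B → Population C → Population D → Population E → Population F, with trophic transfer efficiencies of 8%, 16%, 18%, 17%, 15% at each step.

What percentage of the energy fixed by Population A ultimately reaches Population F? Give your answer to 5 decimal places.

0.00588%

Product of link efficiencies: 0.08 × 0.16 × 0.18 × 0.17 × 0.15 = 0.000058752
As a percentage: 0.000058752 × 100 = 0.00588%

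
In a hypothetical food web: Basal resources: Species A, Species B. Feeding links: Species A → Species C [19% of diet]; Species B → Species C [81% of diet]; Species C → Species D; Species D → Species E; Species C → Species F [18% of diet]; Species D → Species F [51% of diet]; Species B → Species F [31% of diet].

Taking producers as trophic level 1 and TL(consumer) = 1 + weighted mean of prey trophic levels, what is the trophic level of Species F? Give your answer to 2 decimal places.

Species C: 1 + (0.19×1 + 0.81×1) = 2
Species D: 1 + 2 = 3
Species E: 1 + 3 = 4
Species F: 1 + (0.18×2 + 0.51×3 + 0.31×1) = 3.2

3.20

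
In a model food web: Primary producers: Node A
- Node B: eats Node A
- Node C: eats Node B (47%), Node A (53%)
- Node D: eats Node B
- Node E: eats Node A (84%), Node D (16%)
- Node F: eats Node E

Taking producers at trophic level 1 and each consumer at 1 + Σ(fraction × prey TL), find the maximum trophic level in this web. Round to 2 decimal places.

Node B: 1 + 1 = 2
Node C: 1 + (0.47×2 + 0.53×1) = 2.47
Node D: 1 + 2 = 3
Node E: 1 + (0.84×1 + 0.16×3) = 2.32
Node F: 1 + 2.32 = 3.32

3.32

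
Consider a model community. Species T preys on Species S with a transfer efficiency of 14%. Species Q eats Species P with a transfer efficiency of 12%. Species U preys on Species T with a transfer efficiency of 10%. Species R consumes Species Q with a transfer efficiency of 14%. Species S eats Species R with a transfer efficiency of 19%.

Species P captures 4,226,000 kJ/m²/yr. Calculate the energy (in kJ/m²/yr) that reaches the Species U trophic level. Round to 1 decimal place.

188.9 kJ/m²/yr

Species Q: 4226000 × 0.12 = 507120 kJ/m²/yr
Species R: 507120 × 0.14 = 70996.8 kJ/m²/yr
Species S: 70996.8 × 0.19 = 13489.392 kJ/m²/yr
Species T: 13489.392 × 0.14 = 1888.51488 kJ/m²/yr
Species U: 1888.51488 × 0.1 = 188.851488 kJ/m²/yr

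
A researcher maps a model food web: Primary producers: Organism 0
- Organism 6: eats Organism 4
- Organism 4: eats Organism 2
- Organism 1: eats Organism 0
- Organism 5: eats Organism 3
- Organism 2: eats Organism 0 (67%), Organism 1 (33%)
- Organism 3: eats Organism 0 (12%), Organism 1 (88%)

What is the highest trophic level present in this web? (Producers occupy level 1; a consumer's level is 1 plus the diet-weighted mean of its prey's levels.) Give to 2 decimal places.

4.33

Organism 1: 1 + 1 = 2
Organism 2: 1 + (0.67×1 + 0.33×2) = 2.33
Organism 3: 1 + (0.12×1 + 0.88×2) = 2.88
Organism 4: 1 + 2.33 = 3.33
Organism 5: 1 + 2.88 = 3.88
Organism 6: 1 + 3.33 = 4.33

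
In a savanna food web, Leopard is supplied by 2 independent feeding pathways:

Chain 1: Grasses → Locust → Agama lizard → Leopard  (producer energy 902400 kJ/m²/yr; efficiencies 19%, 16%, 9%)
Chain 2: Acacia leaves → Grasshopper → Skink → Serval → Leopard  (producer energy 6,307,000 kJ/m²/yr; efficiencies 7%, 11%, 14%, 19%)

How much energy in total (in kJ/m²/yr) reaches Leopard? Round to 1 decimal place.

Chain 1: 902400 × 0.19 × 0.16 × 0.09 = 2468.9664 kJ/m²/yr
Chain 2: 6307000 × 0.07 × 0.11 × 0.14 × 0.19 = 1291.79974 kJ/m²/yr
Total at Leopard: 2468.9664 + 1291.79974 = 3760.76614 kJ/m²/yr

3760.8 kJ/m²/yr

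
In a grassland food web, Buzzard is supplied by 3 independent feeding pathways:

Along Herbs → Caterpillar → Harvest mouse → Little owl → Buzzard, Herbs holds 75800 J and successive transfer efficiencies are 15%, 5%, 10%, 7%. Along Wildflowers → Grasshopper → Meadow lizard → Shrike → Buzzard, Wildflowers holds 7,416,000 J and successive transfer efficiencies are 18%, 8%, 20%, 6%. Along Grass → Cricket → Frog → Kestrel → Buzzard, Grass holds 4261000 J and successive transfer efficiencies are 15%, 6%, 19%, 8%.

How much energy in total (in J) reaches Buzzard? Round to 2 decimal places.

Via Herbs: 75800 × 0.15 × 0.05 × 0.1 × 0.07 = 3.9795 J
Via Wildflowers: 7416000 × 0.18 × 0.08 × 0.2 × 0.06 = 1281.4848 J
Via Grass: 4261000 × 0.15 × 0.06 × 0.19 × 0.08 = 582.9048 J
Total at Buzzard: 3.9795 + 1281.4848 + 582.9048 = 1868.3691 J

1868.37 J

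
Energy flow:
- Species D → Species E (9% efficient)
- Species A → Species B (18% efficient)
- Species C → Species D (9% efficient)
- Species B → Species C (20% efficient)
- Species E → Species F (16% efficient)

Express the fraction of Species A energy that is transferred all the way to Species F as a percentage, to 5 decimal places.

0.00467%

Product of link efficiencies: 0.18 × 0.2 × 0.09 × 0.09 × 0.16 = 0.000046656
As a percentage: 0.000046656 × 100 = 0.00467%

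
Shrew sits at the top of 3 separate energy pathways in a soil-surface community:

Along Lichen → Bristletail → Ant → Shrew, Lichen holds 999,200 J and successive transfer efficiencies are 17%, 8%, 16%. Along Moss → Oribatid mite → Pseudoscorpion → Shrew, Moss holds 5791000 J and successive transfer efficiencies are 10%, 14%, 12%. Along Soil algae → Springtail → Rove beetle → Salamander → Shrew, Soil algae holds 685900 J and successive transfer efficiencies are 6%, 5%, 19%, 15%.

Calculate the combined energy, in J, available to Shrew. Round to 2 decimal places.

11961.78 J

Via Lichen: 999200 × 0.17 × 0.08 × 0.16 = 2174.2592 J
Via Moss: 5791000 × 0.1 × 0.14 × 0.12 = 9728.88 J
Via Soil algae: 685900 × 0.06 × 0.05 × 0.19 × 0.15 = 58.64445 J
Total at Shrew: 2174.2592 + 9728.88 + 58.64445 = 11961.78365 J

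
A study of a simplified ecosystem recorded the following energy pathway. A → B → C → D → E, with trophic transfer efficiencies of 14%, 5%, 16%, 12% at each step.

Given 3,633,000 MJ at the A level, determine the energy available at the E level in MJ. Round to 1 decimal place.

488.3 MJ

B: 3633000 × 0.14 = 508620 MJ
C: 508620 × 0.05 = 25431 MJ
D: 25431 × 0.16 = 4068.96 MJ
E: 4068.96 × 0.12 = 488.2752 MJ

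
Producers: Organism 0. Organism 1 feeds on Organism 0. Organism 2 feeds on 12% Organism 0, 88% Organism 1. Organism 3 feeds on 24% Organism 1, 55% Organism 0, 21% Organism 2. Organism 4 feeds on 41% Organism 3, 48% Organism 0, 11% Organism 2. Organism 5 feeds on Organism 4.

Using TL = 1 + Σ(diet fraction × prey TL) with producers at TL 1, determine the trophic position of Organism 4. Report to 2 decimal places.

2.88

Organism 1: 1 + 1 = 2
Organism 2: 1 + (0.12×1 + 0.88×2) = 2.88
Organism 3: 1 + (0.24×2 + 0.55×1 + 0.21×2.88) = 2.6348
Organism 4: 1 + (0.41×2.6348 + 0.48×1 + 0.11×2.88) = 2.877068
Organism 5: 1 + 2.877068 = 3.877068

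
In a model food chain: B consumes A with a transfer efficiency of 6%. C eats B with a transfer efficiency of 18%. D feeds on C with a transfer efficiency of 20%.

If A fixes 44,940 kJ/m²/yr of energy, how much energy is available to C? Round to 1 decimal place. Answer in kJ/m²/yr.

B: 44940 × 0.06 = 2696.4 kJ/m²/yr
C: 2696.4 × 0.18 = 485.352 kJ/m²/yr

485.4 kJ/m²/yr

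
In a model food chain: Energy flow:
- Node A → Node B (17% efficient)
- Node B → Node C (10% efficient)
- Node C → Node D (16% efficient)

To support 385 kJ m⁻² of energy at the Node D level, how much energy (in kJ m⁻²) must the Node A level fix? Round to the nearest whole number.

141544 kJ m⁻²

Cumulative transfer efficiency: 0.17 × 0.1 × 0.16 = 0.00272
Node A energy = 385 / 0.00272 = 141544 kJ m⁻²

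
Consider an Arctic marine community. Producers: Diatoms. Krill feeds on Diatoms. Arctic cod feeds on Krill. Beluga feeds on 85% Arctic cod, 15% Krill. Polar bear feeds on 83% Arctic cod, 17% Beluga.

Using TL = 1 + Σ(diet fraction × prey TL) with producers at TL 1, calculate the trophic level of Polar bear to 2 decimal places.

Krill: 1 + 1 = 2
Arctic cod: 1 + 2 = 3
Beluga: 1 + (0.85×3 + 0.15×2) = 3.85
Polar bear: 1 + (0.83×3 + 0.17×3.85) = 4.1445

4.14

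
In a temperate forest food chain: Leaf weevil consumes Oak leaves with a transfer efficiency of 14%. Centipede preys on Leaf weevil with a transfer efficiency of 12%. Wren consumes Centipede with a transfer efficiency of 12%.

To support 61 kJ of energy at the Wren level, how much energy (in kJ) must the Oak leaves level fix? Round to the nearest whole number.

Cumulative transfer efficiency: 0.14 × 0.12 × 0.12 = 0.002016
Oak leaves energy = 61 / 0.002016 = 30258 kJ

30258 kJ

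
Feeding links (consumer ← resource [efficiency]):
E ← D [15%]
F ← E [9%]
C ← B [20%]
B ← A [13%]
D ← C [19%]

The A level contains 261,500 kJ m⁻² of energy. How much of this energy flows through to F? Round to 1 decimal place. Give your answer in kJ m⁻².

17.4 kJ m⁻²

B: 261500 × 0.13 = 33995 kJ m⁻²
C: 33995 × 0.2 = 6799 kJ m⁻²
D: 6799 × 0.19 = 1291.81 kJ m⁻²
E: 1291.81 × 0.15 = 193.7715 kJ m⁻²
F: 193.7715 × 0.09 = 17.439435 kJ m⁻²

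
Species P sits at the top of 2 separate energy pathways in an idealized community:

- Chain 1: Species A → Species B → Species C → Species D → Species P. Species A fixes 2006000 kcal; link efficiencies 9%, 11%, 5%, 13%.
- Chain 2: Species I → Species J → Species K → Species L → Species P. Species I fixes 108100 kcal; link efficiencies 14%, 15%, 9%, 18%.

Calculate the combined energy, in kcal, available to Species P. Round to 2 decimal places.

165.86 kcal

Chain 1: 2006000 × 0.09 × 0.11 × 0.05 × 0.13 = 129.0861 kcal
Chain 2: 108100 × 0.14 × 0.15 × 0.09 × 0.18 = 36.77562 kcal
Total at Species P: 129.0861 + 36.77562 = 165.86172 kcal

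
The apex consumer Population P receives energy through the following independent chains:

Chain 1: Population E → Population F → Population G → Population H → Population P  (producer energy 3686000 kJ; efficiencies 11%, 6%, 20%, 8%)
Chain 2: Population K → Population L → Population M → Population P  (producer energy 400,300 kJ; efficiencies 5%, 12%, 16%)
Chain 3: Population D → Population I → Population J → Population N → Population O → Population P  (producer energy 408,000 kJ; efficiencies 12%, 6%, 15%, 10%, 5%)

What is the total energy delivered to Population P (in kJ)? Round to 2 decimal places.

775.73 kJ

Chain 1: 3686000 × 0.11 × 0.06 × 0.2 × 0.08 = 389.2416 kJ
Chain 2: 400300 × 0.05 × 0.12 × 0.16 = 384.288 kJ
Chain 3: 408000 × 0.12 × 0.06 × 0.15 × 0.1 × 0.05 = 2.2032 kJ
Total at Population P: 389.2416 + 384.288 + 2.2032 = 775.7328 kJ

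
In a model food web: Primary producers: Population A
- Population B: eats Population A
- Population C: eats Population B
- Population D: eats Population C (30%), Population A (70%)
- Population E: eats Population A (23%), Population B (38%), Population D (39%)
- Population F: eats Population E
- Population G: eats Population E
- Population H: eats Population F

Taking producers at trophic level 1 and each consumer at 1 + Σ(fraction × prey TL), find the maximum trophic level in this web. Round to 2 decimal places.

Population B: 1 + 1 = 2
Population C: 1 + 2 = 3
Population D: 1 + (0.3×3 + 0.7×1) = 2.6
Population E: 1 + (0.23×1 + 0.38×2 + 0.39×2.6) = 3.004
Population F: 1 + 3.004 = 4.004
Population G: 1 + 3.004 = 4.004
Population H: 1 + 4.004 = 5.004

5.00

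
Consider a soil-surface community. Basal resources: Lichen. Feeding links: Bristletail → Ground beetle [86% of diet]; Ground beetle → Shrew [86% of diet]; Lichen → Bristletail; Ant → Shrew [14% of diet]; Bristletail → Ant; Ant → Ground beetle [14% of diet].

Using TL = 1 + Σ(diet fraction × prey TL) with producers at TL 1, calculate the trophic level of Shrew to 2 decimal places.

Bristletail: 1 + 1 = 2
Ant: 1 + 2 = 3
Ground beetle: 1 + (0.86×2 + 0.14×3) = 3.14
Shrew: 1 + (0.86×3.14 + 0.14×3) = 4.1204

4.12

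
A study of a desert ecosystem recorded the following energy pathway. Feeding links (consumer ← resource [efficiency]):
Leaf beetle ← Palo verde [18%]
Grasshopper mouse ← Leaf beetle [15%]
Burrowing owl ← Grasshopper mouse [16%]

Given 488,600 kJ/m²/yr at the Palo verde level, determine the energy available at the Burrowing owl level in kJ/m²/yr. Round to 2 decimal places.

Leaf beetle: 488600 × 0.18 = 87948 kJ/m²/yr
Grasshopper mouse: 87948 × 0.15 = 13192.2 kJ/m²/yr
Burrowing owl: 13192.2 × 0.16 = 2110.752 kJ/m²/yr

2110.75 kJ/m²/yr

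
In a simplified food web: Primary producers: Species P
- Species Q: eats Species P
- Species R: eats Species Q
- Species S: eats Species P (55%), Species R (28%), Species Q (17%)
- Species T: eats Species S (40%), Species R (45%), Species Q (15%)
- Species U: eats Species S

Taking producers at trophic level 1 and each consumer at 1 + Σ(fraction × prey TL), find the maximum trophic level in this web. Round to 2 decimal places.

3.74

Species Q: 1 + 1 = 2
Species R: 1 + 2 = 3
Species S: 1 + (0.55×1 + 0.28×3 + 0.17×2) = 2.73
Species T: 1 + (0.4×2.73 + 0.45×3 + 0.15×2) = 3.742
Species U: 1 + 2.73 = 3.73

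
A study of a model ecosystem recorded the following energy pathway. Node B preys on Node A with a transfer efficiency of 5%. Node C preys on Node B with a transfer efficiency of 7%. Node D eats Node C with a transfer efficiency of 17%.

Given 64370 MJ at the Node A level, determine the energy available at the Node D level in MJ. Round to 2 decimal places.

38.30 MJ

Node B: 64370 × 0.05 = 3218.5 MJ
Node C: 3218.5 × 0.07 = 225.295 MJ
Node D: 225.295 × 0.17 = 38.30015 MJ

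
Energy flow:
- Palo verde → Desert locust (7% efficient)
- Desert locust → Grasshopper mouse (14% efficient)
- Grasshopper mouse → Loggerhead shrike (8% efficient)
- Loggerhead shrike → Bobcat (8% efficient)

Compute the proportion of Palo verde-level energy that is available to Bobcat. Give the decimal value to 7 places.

0.0000627

Product of link efficiencies: 0.07 × 0.14 × 0.08 × 0.08 = 0.00006272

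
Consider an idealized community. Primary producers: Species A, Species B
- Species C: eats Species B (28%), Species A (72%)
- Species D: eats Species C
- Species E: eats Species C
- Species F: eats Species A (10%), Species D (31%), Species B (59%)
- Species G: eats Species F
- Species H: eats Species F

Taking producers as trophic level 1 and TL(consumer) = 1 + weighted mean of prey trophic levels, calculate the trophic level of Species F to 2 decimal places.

2.62

Species C: 1 + (0.28×1 + 0.72×1) = 2
Species D: 1 + 2 = 3
Species E: 1 + 2 = 3
Species F: 1 + (0.1×1 + 0.31×3 + 0.59×1) = 2.62
Species G: 1 + 2.62 = 3.62
Species H: 1 + 2.62 = 3.62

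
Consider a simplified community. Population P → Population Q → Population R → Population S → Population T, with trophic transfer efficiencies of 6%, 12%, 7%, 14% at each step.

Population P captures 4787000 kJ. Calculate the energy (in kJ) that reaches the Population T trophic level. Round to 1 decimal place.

337.8 kJ

Population Q: 4787000 × 0.06 = 287220 kJ
Population R: 287220 × 0.12 = 34466.4 kJ
Population S: 34466.4 × 0.07 = 2412.648 kJ
Population T: 2412.648 × 0.14 = 337.77072 kJ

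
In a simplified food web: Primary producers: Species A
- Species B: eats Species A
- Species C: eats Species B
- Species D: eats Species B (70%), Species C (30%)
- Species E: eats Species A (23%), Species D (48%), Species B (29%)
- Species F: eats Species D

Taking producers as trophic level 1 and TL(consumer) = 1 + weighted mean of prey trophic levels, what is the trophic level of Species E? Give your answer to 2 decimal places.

3.39

Species B: 1 + 1 = 2
Species C: 1 + 2 = 3
Species D: 1 + (0.7×2 + 0.3×3) = 3.3
Species E: 1 + (0.23×1 + 0.48×3.3 + 0.29×2) = 3.394
Species F: 1 + 3.3 = 4.3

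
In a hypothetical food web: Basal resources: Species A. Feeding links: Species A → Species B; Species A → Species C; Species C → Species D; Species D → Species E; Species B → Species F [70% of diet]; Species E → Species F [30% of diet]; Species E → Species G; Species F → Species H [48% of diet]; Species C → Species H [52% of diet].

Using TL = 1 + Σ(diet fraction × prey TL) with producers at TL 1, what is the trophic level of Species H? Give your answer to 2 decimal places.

Species B: 1 + 1 = 2
Species C: 1 + 1 = 2
Species D: 1 + 2 = 3
Species E: 1 + 3 = 4
Species F: 1 + (0.7×2 + 0.3×4) = 3.6
Species G: 1 + 4 = 5
Species H: 1 + (0.48×3.6 + 0.52×2) = 3.768

3.77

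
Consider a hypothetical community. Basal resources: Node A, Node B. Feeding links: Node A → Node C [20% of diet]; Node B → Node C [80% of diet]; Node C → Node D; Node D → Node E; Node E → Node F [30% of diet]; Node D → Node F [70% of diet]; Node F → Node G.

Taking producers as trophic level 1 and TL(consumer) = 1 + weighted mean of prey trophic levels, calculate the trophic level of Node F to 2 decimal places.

Node C: 1 + (0.2×1 + 0.8×1) = 2
Node D: 1 + 2 = 3
Node E: 1 + 3 = 4
Node F: 1 + (0.3×4 + 0.7×3) = 4.3
Node G: 1 + 4.3 = 5.3

4.30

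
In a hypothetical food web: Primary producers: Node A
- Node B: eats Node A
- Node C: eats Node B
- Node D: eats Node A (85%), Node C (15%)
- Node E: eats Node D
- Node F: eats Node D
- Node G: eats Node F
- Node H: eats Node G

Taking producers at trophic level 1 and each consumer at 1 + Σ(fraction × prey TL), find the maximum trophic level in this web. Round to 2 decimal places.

5.30

Node B: 1 + 1 = 2
Node C: 1 + 2 = 3
Node D: 1 + (0.85×1 + 0.15×3) = 2.3
Node E: 1 + 2.3 = 3.3
Node F: 1 + 2.3 = 3.3
Node G: 1 + 3.3 = 4.3
Node H: 1 + 4.3 = 5.3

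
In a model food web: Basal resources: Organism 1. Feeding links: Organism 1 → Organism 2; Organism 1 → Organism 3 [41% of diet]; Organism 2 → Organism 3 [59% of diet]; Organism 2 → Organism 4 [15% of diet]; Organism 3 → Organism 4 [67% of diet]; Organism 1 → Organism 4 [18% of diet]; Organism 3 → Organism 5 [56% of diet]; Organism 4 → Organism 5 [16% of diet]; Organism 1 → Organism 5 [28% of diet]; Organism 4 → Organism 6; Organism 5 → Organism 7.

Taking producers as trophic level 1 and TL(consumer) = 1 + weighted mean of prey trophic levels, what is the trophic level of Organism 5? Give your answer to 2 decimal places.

Organism 2: 1 + 1 = 2
Organism 3: 1 + (0.41×1 + 0.59×2) = 2.59
Organism 4: 1 + (0.15×2 + 0.67×2.59 + 0.18×1) = 3.2153
Organism 5: 1 + (0.56×2.59 + 0.16×3.2153 + 0.28×1) = 3.244848
Organism 6: 1 + 3.2153 = 4.2153
Organism 7: 1 + 3.244848 = 4.244848

3.24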